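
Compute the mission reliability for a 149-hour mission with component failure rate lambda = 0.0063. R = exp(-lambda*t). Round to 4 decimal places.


lambda = 0.0063
mission_time = 149
lambda * t = 0.0063 * 149 = 0.9387
R = exp(-0.9387)
R = 0.3911

0.3911


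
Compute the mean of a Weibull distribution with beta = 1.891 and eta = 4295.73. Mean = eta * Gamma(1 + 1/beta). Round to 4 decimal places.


beta = 1.891, eta = 4295.73
1/beta = 0.5288
1 + 1/beta = 1.5288
Gamma(1.5288) = 0.8875
Mean = 4295.73 * 0.8875
Mean = 3812.4648

3812.4648


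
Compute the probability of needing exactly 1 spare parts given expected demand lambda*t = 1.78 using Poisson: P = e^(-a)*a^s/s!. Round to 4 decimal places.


a = 1.78, s = 1
e^(-a) = e^(-1.78) = 0.1686
a^s = 1.78^1 = 1.78
s! = 1
P = 0.1686 * 1.78 / 1
P = 0.3002

0.3002


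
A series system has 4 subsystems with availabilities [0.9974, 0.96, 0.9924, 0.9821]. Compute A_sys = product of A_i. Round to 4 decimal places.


Subsystems: [0.9974, 0.96, 0.9924, 0.9821]
After subsystem 1 (A=0.9974): product = 0.9974
After subsystem 2 (A=0.96): product = 0.9575
After subsystem 3 (A=0.9924): product = 0.9502
After subsystem 4 (A=0.9821): product = 0.9332
A_sys = 0.9332

0.9332


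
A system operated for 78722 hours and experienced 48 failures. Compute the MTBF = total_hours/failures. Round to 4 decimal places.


total_hours = 78722
failures = 48
MTBF = 78722 / 48
MTBF = 1640.0417

1640.0417


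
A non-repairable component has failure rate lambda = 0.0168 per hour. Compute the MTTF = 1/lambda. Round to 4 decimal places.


lambda = 0.0168
MTTF = 1 / 0.0168
MTTF = 59.5238

59.5238


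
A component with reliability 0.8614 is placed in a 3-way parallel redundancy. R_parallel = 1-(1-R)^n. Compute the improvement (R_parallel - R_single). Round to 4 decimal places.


R_single = 0.8614, n = 3
1 - R_single = 0.1386
(1 - R_single)^n = 0.1386^3 = 0.0027
R_parallel = 1 - 0.0027 = 0.9973
Improvement = 0.9973 - 0.8614
Improvement = 0.1359

0.1359


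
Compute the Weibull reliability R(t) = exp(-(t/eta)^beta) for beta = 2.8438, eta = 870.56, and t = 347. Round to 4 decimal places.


beta = 2.8438, eta = 870.56, t = 347
t/eta = 347 / 870.56 = 0.3986
(t/eta)^beta = 0.3986^2.8438 = 0.0731
R(t) = exp(-0.0731)
R(t) = 0.9295

0.9295


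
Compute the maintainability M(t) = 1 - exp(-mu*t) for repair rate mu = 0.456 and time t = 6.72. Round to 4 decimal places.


mu = 0.456, t = 6.72
mu * t = 0.456 * 6.72 = 3.0643
exp(-3.0643) = 0.0467
M(t) = 1 - 0.0467
M(t) = 0.9533

0.9533


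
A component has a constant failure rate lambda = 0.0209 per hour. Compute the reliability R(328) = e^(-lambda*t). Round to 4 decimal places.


lambda = 0.0209
t = 328
lambda * t = 6.8552
R(t) = e^(-6.8552)
R(t) = 0.0011

0.0011


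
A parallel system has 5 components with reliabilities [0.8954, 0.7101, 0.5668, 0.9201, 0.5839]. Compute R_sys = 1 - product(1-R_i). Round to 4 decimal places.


Components: [0.8954, 0.7101, 0.5668, 0.9201, 0.5839]
(1 - 0.8954) = 0.1046, running product = 0.1046
(1 - 0.7101) = 0.2899, running product = 0.0303
(1 - 0.5668) = 0.4332, running product = 0.0131
(1 - 0.9201) = 0.0799, running product = 0.001
(1 - 0.5839) = 0.4161, running product = 0.0004
Product of (1-R_i) = 0.0004
R_sys = 1 - 0.0004 = 0.9996

0.9996


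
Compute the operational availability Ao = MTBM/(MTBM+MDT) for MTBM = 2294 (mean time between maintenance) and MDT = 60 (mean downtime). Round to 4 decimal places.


MTBM = 2294
MDT = 60
MTBM + MDT = 2354
Ao = 2294 / 2354
Ao = 0.9745

0.9745


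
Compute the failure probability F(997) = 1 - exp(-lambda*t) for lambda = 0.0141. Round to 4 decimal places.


lambda = 0.0141, t = 997
lambda * t = 14.0577
exp(-14.0577) = 0.0
F(t) = 1 - 0.0
F(t) = 1.0

1.0


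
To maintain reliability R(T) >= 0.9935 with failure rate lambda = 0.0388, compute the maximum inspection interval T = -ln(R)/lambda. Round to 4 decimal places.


R_target = 0.9935
lambda = 0.0388
-ln(0.9935) = 0.0065
T = 0.0065 / 0.0388
T = 0.1681

0.1681


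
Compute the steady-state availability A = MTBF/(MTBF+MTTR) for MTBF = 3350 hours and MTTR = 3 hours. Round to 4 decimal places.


MTBF = 3350
MTTR = 3
MTBF + MTTR = 3353
A = 3350 / 3353
A = 0.9991

0.9991


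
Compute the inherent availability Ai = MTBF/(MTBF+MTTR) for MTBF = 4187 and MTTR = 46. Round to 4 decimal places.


MTBF = 4187
MTTR = 46
MTBF + MTTR = 4233
Ai = 4187 / 4233
Ai = 0.9891

0.9891


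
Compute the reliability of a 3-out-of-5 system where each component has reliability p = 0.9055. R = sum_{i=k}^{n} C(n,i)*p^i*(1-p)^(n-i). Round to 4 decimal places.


k = 3, n = 5, p = 0.9055
i=3: C(5,3)=10 * 0.9055^3 * 0.0945^2 = 0.0663
i=4: C(5,4)=5 * 0.9055^4 * 0.0945^1 = 0.3177
i=5: C(5,5)=1 * 0.9055^5 * 0.0945^0 = 0.6088
R = sum of terms = 0.9927

0.9927


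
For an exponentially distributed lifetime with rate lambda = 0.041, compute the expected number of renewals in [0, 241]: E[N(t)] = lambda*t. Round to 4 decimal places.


lambda = 0.041
t = 241
E[N(t)] = lambda * t
E[N(t)] = 0.041 * 241
E[N(t)] = 9.881

9.881


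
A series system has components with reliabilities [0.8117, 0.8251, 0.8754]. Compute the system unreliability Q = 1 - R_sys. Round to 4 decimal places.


Components: [0.8117, 0.8251, 0.8754]
After component 1: product = 0.8117
After component 2: product = 0.6697
After component 3: product = 0.5863
R_sys = 0.5863
Q = 1 - 0.5863 = 0.4137

0.4137


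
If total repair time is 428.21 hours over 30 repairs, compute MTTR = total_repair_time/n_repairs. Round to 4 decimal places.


total_repair_time = 428.21
n_repairs = 30
MTTR = 428.21 / 30
MTTR = 14.2737

14.2737


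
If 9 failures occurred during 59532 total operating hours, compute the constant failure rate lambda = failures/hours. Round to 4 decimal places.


failures = 9
total_hours = 59532
lambda = 9 / 59532
lambda = 0.0002

0.0002


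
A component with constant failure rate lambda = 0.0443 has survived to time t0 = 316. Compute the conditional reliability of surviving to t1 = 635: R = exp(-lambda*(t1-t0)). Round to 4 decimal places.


lambda = 0.0443
t0 = 316, t1 = 635
t1 - t0 = 319
lambda * (t1-t0) = 0.0443 * 319 = 14.1317
R = exp(-14.1317)
R = 0.0

0.0


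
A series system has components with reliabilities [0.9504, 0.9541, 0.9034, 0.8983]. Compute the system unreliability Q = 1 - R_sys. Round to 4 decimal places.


Components: [0.9504, 0.9541, 0.9034, 0.8983]
After component 1: product = 0.9504
After component 2: product = 0.9068
After component 3: product = 0.8192
After component 4: product = 0.7359
R_sys = 0.7359
Q = 1 - 0.7359 = 0.2641

0.2641


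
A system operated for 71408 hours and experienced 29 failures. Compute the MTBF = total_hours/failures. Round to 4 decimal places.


total_hours = 71408
failures = 29
MTBF = 71408 / 29
MTBF = 2462.3448

2462.3448


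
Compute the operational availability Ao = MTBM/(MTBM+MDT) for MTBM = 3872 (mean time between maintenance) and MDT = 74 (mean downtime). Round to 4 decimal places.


MTBM = 3872
MDT = 74
MTBM + MDT = 3946
Ao = 3872 / 3946
Ao = 0.9812

0.9812


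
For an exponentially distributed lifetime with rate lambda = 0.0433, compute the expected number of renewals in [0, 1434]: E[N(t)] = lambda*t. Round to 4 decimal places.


lambda = 0.0433
t = 1434
E[N(t)] = lambda * t
E[N(t)] = 0.0433 * 1434
E[N(t)] = 62.0922

62.0922


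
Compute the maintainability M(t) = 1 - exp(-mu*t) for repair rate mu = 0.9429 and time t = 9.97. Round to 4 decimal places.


mu = 0.9429, t = 9.97
mu * t = 0.9429 * 9.97 = 9.4007
exp(-9.4007) = 0.0001
M(t) = 1 - 0.0001
M(t) = 0.9999

0.9999


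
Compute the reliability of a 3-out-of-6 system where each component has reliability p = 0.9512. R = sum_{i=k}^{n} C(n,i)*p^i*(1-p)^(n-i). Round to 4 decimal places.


k = 3, n = 6, p = 0.9512
i=3: C(6,3)=20 * 0.9512^3 * 0.0488^3 = 0.002
i=4: C(6,4)=15 * 0.9512^4 * 0.0488^2 = 0.0292
i=5: C(6,5)=6 * 0.9512^5 * 0.0488^1 = 0.228
i=6: C(6,6)=1 * 0.9512^6 * 0.0488^0 = 0.7407
R = sum of terms = 0.9999

0.9999


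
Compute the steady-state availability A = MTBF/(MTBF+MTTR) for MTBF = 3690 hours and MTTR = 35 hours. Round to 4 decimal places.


MTBF = 3690
MTTR = 35
MTBF + MTTR = 3725
A = 3690 / 3725
A = 0.9906

0.9906


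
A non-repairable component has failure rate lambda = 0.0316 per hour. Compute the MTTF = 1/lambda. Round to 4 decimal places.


lambda = 0.0316
MTTF = 1 / 0.0316
MTTF = 31.6456

31.6456


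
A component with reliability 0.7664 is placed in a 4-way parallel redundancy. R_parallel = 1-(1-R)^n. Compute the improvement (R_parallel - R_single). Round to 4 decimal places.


R_single = 0.7664, n = 4
1 - R_single = 0.2336
(1 - R_single)^n = 0.2336^4 = 0.003
R_parallel = 1 - 0.003 = 0.997
Improvement = 0.997 - 0.7664
Improvement = 0.2306

0.2306


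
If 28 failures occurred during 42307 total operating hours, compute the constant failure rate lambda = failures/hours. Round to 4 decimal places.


failures = 28
total_hours = 42307
lambda = 28 / 42307
lambda = 0.0007

0.0007


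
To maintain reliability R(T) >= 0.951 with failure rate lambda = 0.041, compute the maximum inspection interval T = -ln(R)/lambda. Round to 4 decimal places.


R_target = 0.951
lambda = 0.041
-ln(0.951) = 0.0502
T = 0.0502 / 0.041
T = 1.2254

1.2254


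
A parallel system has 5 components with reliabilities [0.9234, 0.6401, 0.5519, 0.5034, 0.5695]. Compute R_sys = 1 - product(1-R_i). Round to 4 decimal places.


Components: [0.9234, 0.6401, 0.5519, 0.5034, 0.5695]
(1 - 0.9234) = 0.0766, running product = 0.0766
(1 - 0.6401) = 0.3599, running product = 0.0276
(1 - 0.5519) = 0.4481, running product = 0.0124
(1 - 0.5034) = 0.4966, running product = 0.0061
(1 - 0.5695) = 0.4305, running product = 0.0026
Product of (1-R_i) = 0.0026
R_sys = 1 - 0.0026 = 0.9974

0.9974


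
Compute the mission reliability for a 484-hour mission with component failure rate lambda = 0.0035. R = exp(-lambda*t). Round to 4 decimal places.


lambda = 0.0035
mission_time = 484
lambda * t = 0.0035 * 484 = 1.694
R = exp(-1.694)
R = 0.1838

0.1838


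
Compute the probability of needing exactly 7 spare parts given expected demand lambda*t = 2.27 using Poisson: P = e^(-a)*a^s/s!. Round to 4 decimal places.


a = 2.27, s = 7
e^(-a) = e^(-2.27) = 0.1033
a^s = 2.27^7 = 310.5854
s! = 5040
P = 0.1033 * 310.5854 / 5040
P = 0.0064

0.0064


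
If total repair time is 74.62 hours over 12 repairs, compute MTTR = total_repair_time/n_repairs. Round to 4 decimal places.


total_repair_time = 74.62
n_repairs = 12
MTTR = 74.62 / 12
MTTR = 6.2183

6.2183


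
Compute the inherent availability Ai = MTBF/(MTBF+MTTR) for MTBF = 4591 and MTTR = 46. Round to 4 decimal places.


MTBF = 4591
MTTR = 46
MTBF + MTTR = 4637
Ai = 4591 / 4637
Ai = 0.9901

0.9901


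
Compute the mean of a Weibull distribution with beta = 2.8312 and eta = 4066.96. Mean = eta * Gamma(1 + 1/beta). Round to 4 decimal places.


beta = 2.8312, eta = 4066.96
1/beta = 0.3532
1 + 1/beta = 1.3532
Gamma(1.3532) = 0.8908
Mean = 4066.96 * 0.8908
Mean = 3622.9733

3622.9733


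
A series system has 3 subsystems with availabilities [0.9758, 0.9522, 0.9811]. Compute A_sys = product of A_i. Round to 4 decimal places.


Subsystems: [0.9758, 0.9522, 0.9811]
After subsystem 1 (A=0.9758): product = 0.9758
After subsystem 2 (A=0.9522): product = 0.9292
After subsystem 3 (A=0.9811): product = 0.9116
A_sys = 0.9116

0.9116


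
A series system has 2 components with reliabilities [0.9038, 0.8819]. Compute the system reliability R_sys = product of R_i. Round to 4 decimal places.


Components: [0.9038, 0.8819]
After component 1 (R=0.9038): product = 0.9038
After component 2 (R=0.8819): product = 0.7971
R_sys = 0.7971

0.7971


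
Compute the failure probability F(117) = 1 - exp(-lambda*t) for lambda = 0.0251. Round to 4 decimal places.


lambda = 0.0251, t = 117
lambda * t = 2.9367
exp(-2.9367) = 0.053
F(t) = 1 - 0.053
F(t) = 0.947

0.947


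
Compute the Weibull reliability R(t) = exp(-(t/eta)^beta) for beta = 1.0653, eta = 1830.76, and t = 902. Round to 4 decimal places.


beta = 1.0653, eta = 1830.76, t = 902
t/eta = 902 / 1830.76 = 0.4927
(t/eta)^beta = 0.4927^1.0653 = 0.4704
R(t) = exp(-0.4704)
R(t) = 0.6247

0.6247


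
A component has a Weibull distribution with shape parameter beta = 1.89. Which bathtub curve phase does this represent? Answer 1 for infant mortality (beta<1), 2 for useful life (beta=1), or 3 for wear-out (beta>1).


beta = 1.89
Compare beta to 1:
beta < 1 => infant mortality (phase 1)
beta = 1 => useful life (phase 2)
beta > 1 => wear-out (phase 3)
Since beta = 1.89, this is wear-out (increasing failure rate)
Phase = 3

3


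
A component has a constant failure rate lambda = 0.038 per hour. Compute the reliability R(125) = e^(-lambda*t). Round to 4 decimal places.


lambda = 0.038
t = 125
lambda * t = 4.75
R(t) = e^(-4.75)
R(t) = 0.0087

0.0087


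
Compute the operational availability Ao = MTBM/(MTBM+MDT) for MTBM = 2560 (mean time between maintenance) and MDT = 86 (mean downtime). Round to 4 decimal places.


MTBM = 2560
MDT = 86
MTBM + MDT = 2646
Ao = 2560 / 2646
Ao = 0.9675

0.9675


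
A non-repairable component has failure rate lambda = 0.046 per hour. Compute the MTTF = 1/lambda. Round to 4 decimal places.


lambda = 0.046
MTTF = 1 / 0.046
MTTF = 21.7391

21.7391


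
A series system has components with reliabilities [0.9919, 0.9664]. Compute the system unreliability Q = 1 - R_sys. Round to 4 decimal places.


Components: [0.9919, 0.9664]
After component 1: product = 0.9919
After component 2: product = 0.9586
R_sys = 0.9586
Q = 1 - 0.9586 = 0.0414

0.0414


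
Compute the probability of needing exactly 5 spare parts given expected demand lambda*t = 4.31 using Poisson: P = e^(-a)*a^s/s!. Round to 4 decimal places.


a = 4.31, s = 5
e^(-a) = e^(-4.31) = 0.0134
a^s = 4.31^5 = 1487.2581
s! = 120
P = 0.0134 * 1487.2581 / 120
P = 0.1665

0.1665


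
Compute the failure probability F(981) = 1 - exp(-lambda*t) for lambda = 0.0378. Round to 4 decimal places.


lambda = 0.0378, t = 981
lambda * t = 37.0818
exp(-37.0818) = 0.0
F(t) = 1 - 0.0
F(t) = 1.0

1.0


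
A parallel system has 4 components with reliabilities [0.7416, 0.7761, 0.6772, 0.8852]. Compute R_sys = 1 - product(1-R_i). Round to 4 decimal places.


Components: [0.7416, 0.7761, 0.6772, 0.8852]
(1 - 0.7416) = 0.2584, running product = 0.2584
(1 - 0.7761) = 0.2239, running product = 0.0579
(1 - 0.6772) = 0.3228, running product = 0.0187
(1 - 0.8852) = 0.1148, running product = 0.0021
Product of (1-R_i) = 0.0021
R_sys = 1 - 0.0021 = 0.9979

0.9979


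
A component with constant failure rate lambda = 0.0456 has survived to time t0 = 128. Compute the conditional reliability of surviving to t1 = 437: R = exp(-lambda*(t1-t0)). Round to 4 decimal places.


lambda = 0.0456
t0 = 128, t1 = 437
t1 - t0 = 309
lambda * (t1-t0) = 0.0456 * 309 = 14.0904
R = exp(-14.0904)
R = 0.0

0.0


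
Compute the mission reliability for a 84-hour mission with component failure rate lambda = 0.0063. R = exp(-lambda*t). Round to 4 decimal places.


lambda = 0.0063
mission_time = 84
lambda * t = 0.0063 * 84 = 0.5292
R = exp(-0.5292)
R = 0.5891

0.5891


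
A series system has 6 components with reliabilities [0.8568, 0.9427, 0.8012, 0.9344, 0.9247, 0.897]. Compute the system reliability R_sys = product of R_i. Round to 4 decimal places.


Components: [0.8568, 0.9427, 0.8012, 0.9344, 0.9247, 0.897]
After component 1 (R=0.8568): product = 0.8568
After component 2 (R=0.9427): product = 0.8077
After component 3 (R=0.8012): product = 0.6471
After component 4 (R=0.9344): product = 0.6047
After component 5 (R=0.9247): product = 0.5591
After component 6 (R=0.897): product = 0.5016
R_sys = 0.5016

0.5016


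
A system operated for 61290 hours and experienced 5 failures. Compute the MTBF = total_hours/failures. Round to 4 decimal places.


total_hours = 61290
failures = 5
MTBF = 61290 / 5
MTBF = 12258.0

12258.0


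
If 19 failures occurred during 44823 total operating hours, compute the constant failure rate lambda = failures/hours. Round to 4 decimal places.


failures = 19
total_hours = 44823
lambda = 19 / 44823
lambda = 0.0004

0.0004


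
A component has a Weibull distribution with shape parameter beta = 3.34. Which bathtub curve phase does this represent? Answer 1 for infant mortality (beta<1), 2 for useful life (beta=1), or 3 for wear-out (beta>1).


beta = 3.34
Compare beta to 1:
beta < 1 => infant mortality (phase 1)
beta = 1 => useful life (phase 2)
beta > 1 => wear-out (phase 3)
Since beta = 3.34, this is wear-out (increasing failure rate)
Phase = 3

3


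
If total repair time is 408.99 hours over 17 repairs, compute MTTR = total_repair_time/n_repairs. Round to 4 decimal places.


total_repair_time = 408.99
n_repairs = 17
MTTR = 408.99 / 17
MTTR = 24.0582

24.0582


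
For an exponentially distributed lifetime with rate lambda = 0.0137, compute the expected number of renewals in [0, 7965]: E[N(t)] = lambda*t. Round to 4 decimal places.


lambda = 0.0137
t = 7965
E[N(t)] = lambda * t
E[N(t)] = 0.0137 * 7965
E[N(t)] = 109.1205

109.1205


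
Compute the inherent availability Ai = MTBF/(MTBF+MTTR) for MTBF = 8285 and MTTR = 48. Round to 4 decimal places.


MTBF = 8285
MTTR = 48
MTBF + MTTR = 8333
Ai = 8285 / 8333
Ai = 0.9942

0.9942


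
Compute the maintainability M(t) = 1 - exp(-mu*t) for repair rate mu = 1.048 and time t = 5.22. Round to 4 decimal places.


mu = 1.048, t = 5.22
mu * t = 1.048 * 5.22 = 5.4706
exp(-5.4706) = 0.0042
M(t) = 1 - 0.0042
M(t) = 0.9958

0.9958


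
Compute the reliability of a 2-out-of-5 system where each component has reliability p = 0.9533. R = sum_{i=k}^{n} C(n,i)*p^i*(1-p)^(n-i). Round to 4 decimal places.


k = 2, n = 5, p = 0.9533
i=2: C(5,2)=10 * 0.9533^2 * 0.0467^3 = 0.0009
i=3: C(5,3)=10 * 0.9533^3 * 0.0467^2 = 0.0189
i=4: C(5,4)=5 * 0.9533^4 * 0.0467^1 = 0.1928
i=5: C(5,5)=1 * 0.9533^5 * 0.0467^0 = 0.7873
R = sum of terms = 1.0

1.0


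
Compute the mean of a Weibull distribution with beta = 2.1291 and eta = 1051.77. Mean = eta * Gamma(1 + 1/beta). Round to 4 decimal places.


beta = 2.1291, eta = 1051.77
1/beta = 0.4697
1 + 1/beta = 1.4697
Gamma(1.4697) = 0.8856
Mean = 1051.77 * 0.8856
Mean = 931.48

931.48


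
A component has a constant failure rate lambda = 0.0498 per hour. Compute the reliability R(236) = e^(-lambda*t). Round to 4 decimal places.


lambda = 0.0498
t = 236
lambda * t = 11.7528
R(t) = e^(-11.7528)
R(t) = 0.0

0.0


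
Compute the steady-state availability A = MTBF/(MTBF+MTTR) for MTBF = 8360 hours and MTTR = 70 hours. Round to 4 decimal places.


MTBF = 8360
MTTR = 70
MTBF + MTTR = 8430
A = 8360 / 8430
A = 0.9917

0.9917


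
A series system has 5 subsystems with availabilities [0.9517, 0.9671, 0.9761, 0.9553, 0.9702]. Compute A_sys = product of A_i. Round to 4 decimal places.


Subsystems: [0.9517, 0.9671, 0.9761, 0.9553, 0.9702]
After subsystem 1 (A=0.9517): product = 0.9517
After subsystem 2 (A=0.9671): product = 0.9204
After subsystem 3 (A=0.9761): product = 0.8984
After subsystem 4 (A=0.9553): product = 0.8582
After subsystem 5 (A=0.9702): product = 0.8327
A_sys = 0.8327

0.8327


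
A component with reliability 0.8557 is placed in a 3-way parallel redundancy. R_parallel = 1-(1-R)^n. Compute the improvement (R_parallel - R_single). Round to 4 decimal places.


R_single = 0.8557, n = 3
1 - R_single = 0.1443
(1 - R_single)^n = 0.1443^3 = 0.003
R_parallel = 1 - 0.003 = 0.997
Improvement = 0.997 - 0.8557
Improvement = 0.1413

0.1413


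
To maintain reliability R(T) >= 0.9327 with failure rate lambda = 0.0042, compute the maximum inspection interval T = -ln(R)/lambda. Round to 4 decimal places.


R_target = 0.9327
lambda = 0.0042
-ln(0.9327) = 0.0697
T = 0.0697 / 0.0042
T = 16.5885

16.5885


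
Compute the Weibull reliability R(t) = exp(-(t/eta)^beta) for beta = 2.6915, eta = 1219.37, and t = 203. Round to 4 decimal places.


beta = 2.6915, eta = 1219.37, t = 203
t/eta = 203 / 1219.37 = 0.1665
(t/eta)^beta = 0.1665^2.6915 = 0.008
R(t) = exp(-0.008)
R(t) = 0.992

0.992


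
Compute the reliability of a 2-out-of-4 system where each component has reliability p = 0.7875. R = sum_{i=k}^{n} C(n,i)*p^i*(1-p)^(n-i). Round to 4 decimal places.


k = 2, n = 4, p = 0.7875
i=2: C(4,2)=6 * 0.7875^2 * 0.2125^2 = 0.168
i=3: C(4,3)=4 * 0.7875^3 * 0.2125^1 = 0.4151
i=4: C(4,4)=1 * 0.7875^4 * 0.2125^0 = 0.3846
R = sum of terms = 0.9677

0.9677


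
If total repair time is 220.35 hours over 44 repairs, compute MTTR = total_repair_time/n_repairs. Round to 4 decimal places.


total_repair_time = 220.35
n_repairs = 44
MTTR = 220.35 / 44
MTTR = 5.008

5.008


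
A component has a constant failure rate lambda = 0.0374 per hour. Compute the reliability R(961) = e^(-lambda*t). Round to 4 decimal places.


lambda = 0.0374
t = 961
lambda * t = 35.9414
R(t) = e^(-35.9414)
R(t) = 0.0

0.0


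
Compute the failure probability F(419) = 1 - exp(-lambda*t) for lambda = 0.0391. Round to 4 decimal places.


lambda = 0.0391, t = 419
lambda * t = 16.3829
exp(-16.3829) = 0.0
F(t) = 1 - 0.0
F(t) = 1.0

1.0


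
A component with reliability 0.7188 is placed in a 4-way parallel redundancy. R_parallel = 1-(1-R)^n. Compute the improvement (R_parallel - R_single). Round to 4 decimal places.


R_single = 0.7188, n = 4
1 - R_single = 0.2812
(1 - R_single)^n = 0.2812^4 = 0.0063
R_parallel = 1 - 0.0063 = 0.9937
Improvement = 0.9937 - 0.7188
Improvement = 0.2749

0.2749


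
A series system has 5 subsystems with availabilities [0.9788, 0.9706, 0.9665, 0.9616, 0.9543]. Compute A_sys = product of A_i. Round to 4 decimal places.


Subsystems: [0.9788, 0.9706, 0.9665, 0.9616, 0.9543]
After subsystem 1 (A=0.9788): product = 0.9788
After subsystem 2 (A=0.9706): product = 0.95
After subsystem 3 (A=0.9665): product = 0.9182
After subsystem 4 (A=0.9616): product = 0.8829
After subsystem 5 (A=0.9543): product = 0.8426
A_sys = 0.8426

0.8426


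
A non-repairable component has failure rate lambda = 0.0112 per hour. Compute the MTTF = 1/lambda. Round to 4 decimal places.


lambda = 0.0112
MTTF = 1 / 0.0112
MTTF = 89.2857

89.2857


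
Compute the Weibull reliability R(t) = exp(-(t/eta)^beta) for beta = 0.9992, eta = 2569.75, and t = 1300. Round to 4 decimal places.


beta = 0.9992, eta = 2569.75, t = 1300
t/eta = 1300 / 2569.75 = 0.5059
(t/eta)^beta = 0.5059^0.9992 = 0.5062
R(t) = exp(-0.5062)
R(t) = 0.6028

0.6028


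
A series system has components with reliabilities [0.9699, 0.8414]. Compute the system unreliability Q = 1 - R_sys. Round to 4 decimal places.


Components: [0.9699, 0.8414]
After component 1: product = 0.9699
After component 2: product = 0.8161
R_sys = 0.8161
Q = 1 - 0.8161 = 0.1839

0.1839


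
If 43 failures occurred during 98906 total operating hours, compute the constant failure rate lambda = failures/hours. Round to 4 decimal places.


failures = 43
total_hours = 98906
lambda = 43 / 98906
lambda = 0.0004

0.0004


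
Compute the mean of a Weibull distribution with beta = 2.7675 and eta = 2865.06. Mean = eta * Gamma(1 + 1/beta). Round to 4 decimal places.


beta = 2.7675, eta = 2865.06
1/beta = 0.3613
1 + 1/beta = 1.3613
Gamma(1.3613) = 0.8901
Mean = 2865.06 * 0.8901
Mean = 2550.0826

2550.0826


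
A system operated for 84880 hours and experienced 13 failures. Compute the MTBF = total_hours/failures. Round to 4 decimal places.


total_hours = 84880
failures = 13
MTBF = 84880 / 13
MTBF = 6529.2308

6529.2308


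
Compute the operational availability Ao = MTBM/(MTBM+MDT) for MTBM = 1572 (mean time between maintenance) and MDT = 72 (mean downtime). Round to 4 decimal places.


MTBM = 1572
MDT = 72
MTBM + MDT = 1644
Ao = 1572 / 1644
Ao = 0.9562

0.9562


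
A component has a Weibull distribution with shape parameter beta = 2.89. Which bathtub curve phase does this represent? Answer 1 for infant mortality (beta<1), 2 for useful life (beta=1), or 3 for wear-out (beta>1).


beta = 2.89
Compare beta to 1:
beta < 1 => infant mortality (phase 1)
beta = 1 => useful life (phase 2)
beta > 1 => wear-out (phase 3)
Since beta = 2.89, this is wear-out (increasing failure rate)
Phase = 3

3


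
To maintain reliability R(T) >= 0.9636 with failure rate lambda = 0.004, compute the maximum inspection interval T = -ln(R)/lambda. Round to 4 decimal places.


R_target = 0.9636
lambda = 0.004
-ln(0.9636) = 0.0371
T = 0.0371 / 0.004
T = 9.2698

9.2698


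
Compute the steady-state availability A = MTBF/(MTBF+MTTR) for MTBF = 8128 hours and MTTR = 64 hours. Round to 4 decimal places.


MTBF = 8128
MTTR = 64
MTBF + MTTR = 8192
A = 8128 / 8192
A = 0.9922

0.9922


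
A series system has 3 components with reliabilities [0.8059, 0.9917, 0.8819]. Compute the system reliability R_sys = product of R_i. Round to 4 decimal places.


Components: [0.8059, 0.9917, 0.8819]
After component 1 (R=0.8059): product = 0.8059
After component 2 (R=0.9917): product = 0.7992
After component 3 (R=0.8819): product = 0.7048
R_sys = 0.7048

0.7048


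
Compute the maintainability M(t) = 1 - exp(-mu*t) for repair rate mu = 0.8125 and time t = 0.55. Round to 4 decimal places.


mu = 0.8125, t = 0.55
mu * t = 0.8125 * 0.55 = 0.4469
exp(-0.4469) = 0.6396
M(t) = 1 - 0.6396
M(t) = 0.3604

0.3604


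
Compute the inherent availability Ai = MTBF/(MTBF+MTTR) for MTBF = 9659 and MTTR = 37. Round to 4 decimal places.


MTBF = 9659
MTTR = 37
MTBF + MTTR = 9696
Ai = 9659 / 9696
Ai = 0.9962

0.9962


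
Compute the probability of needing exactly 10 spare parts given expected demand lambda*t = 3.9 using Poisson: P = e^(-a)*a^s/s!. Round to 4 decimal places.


a = 3.9, s = 10
e^(-a) = e^(-3.9) = 0.0202
a^s = 3.9^10 = 814040.6085
s! = 3628800
P = 0.0202 * 814040.6085 / 3628800
P = 0.0045

0.0045


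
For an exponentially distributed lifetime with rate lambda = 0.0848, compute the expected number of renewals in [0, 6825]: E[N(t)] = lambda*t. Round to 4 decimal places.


lambda = 0.0848
t = 6825
E[N(t)] = lambda * t
E[N(t)] = 0.0848 * 6825
E[N(t)] = 578.76

578.76


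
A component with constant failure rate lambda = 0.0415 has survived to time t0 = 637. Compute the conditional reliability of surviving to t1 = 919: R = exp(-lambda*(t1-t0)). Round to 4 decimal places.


lambda = 0.0415
t0 = 637, t1 = 919
t1 - t0 = 282
lambda * (t1-t0) = 0.0415 * 282 = 11.703
R = exp(-11.703)
R = 0.0

0.0


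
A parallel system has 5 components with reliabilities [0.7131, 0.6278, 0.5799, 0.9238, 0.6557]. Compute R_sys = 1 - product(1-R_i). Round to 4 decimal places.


Components: [0.7131, 0.6278, 0.5799, 0.9238, 0.6557]
(1 - 0.7131) = 0.2869, running product = 0.2869
(1 - 0.6278) = 0.3722, running product = 0.1068
(1 - 0.5799) = 0.4201, running product = 0.0449
(1 - 0.9238) = 0.0762, running product = 0.0034
(1 - 0.6557) = 0.3443, running product = 0.0012
Product of (1-R_i) = 0.0012
R_sys = 1 - 0.0012 = 0.9988

0.9988


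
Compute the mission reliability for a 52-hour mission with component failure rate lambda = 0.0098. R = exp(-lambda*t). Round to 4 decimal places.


lambda = 0.0098
mission_time = 52
lambda * t = 0.0098 * 52 = 0.5096
R = exp(-0.5096)
R = 0.6007

0.6007


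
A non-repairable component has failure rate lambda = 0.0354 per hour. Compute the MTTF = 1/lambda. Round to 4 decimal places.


lambda = 0.0354
MTTF = 1 / 0.0354
MTTF = 28.2486

28.2486


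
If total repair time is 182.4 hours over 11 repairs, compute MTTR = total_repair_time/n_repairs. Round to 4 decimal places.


total_repair_time = 182.4
n_repairs = 11
MTTR = 182.4 / 11
MTTR = 16.5818

16.5818


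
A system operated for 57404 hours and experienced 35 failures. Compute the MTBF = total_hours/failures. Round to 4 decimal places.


total_hours = 57404
failures = 35
MTBF = 57404 / 35
MTBF = 1640.1143

1640.1143


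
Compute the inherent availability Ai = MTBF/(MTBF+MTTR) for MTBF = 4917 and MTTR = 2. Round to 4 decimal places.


MTBF = 4917
MTTR = 2
MTBF + MTTR = 4919
Ai = 4917 / 4919
Ai = 0.9996

0.9996


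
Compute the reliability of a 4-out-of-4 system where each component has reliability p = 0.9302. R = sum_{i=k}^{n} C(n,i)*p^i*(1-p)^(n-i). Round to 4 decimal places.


k = 4, n = 4, p = 0.9302
i=4: C(4,4)=1 * 0.9302^4 * 0.0698^0 = 0.7487
R = sum of terms = 0.7487

0.7487


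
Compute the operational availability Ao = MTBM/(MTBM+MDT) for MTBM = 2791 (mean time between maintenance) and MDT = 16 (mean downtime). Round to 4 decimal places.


MTBM = 2791
MDT = 16
MTBM + MDT = 2807
Ao = 2791 / 2807
Ao = 0.9943

0.9943


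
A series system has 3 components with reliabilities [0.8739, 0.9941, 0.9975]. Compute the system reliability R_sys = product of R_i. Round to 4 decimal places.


Components: [0.8739, 0.9941, 0.9975]
After component 1 (R=0.8739): product = 0.8739
After component 2 (R=0.9941): product = 0.8687
After component 3 (R=0.9975): product = 0.8666
R_sys = 0.8666

0.8666


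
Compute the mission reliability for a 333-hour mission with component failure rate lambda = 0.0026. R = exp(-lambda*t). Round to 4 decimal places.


lambda = 0.0026
mission_time = 333
lambda * t = 0.0026 * 333 = 0.8658
R = exp(-0.8658)
R = 0.4207

0.4207


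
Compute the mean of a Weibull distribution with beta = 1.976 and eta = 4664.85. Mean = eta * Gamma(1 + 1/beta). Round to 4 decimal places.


beta = 1.976, eta = 4664.85
1/beta = 0.5061
1 + 1/beta = 1.5061
Gamma(1.5061) = 0.8864
Mean = 4664.85 * 0.8864
Mean = 4135.103

4135.103


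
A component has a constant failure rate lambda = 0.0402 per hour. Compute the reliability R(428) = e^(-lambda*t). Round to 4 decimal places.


lambda = 0.0402
t = 428
lambda * t = 17.2056
R(t) = e^(-17.2056)
R(t) = 0.0

0.0


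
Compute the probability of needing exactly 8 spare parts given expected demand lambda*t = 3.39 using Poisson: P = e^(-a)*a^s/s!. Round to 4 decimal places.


a = 3.39, s = 8
e^(-a) = e^(-3.39) = 0.0337
a^s = 3.39^8 = 17442.0523
s! = 40320
P = 0.0337 * 17442.0523 / 40320
P = 0.0146

0.0146


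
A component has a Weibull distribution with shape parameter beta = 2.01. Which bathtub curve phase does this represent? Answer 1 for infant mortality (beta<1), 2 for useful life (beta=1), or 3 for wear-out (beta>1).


beta = 2.01
Compare beta to 1:
beta < 1 => infant mortality (phase 1)
beta = 1 => useful life (phase 2)
beta > 1 => wear-out (phase 3)
Since beta = 2.01, this is wear-out (increasing failure rate)
Phase = 3

3


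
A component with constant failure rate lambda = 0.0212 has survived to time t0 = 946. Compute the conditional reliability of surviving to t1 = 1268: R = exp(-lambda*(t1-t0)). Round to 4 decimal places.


lambda = 0.0212
t0 = 946, t1 = 1268
t1 - t0 = 322
lambda * (t1-t0) = 0.0212 * 322 = 6.8264
R = exp(-6.8264)
R = 0.0011

0.0011


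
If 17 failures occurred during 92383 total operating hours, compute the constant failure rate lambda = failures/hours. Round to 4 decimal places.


failures = 17
total_hours = 92383
lambda = 17 / 92383
lambda = 0.0002

0.0002


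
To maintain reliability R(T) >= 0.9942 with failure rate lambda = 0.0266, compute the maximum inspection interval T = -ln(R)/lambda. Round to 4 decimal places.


R_target = 0.9942
lambda = 0.0266
-ln(0.9942) = 0.0058
T = 0.0058 / 0.0266
T = 0.2187

0.2187


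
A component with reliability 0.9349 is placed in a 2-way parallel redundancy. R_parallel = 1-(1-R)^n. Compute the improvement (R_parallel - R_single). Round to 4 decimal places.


R_single = 0.9349, n = 2
1 - R_single = 0.0651
(1 - R_single)^n = 0.0651^2 = 0.0042
R_parallel = 1 - 0.0042 = 0.9958
Improvement = 0.9958 - 0.9349
Improvement = 0.0609

0.0609


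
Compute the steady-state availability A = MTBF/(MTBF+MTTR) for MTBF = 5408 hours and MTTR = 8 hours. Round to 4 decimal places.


MTBF = 5408
MTTR = 8
MTBF + MTTR = 5416
A = 5408 / 5416
A = 0.9985

0.9985


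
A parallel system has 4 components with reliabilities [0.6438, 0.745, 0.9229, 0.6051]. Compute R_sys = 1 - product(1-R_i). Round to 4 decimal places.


Components: [0.6438, 0.745, 0.9229, 0.6051]
(1 - 0.6438) = 0.3562, running product = 0.3562
(1 - 0.745) = 0.255, running product = 0.0908
(1 - 0.9229) = 0.0771, running product = 0.007
(1 - 0.6051) = 0.3949, running product = 0.0028
Product of (1-R_i) = 0.0028
R_sys = 1 - 0.0028 = 0.9972

0.9972


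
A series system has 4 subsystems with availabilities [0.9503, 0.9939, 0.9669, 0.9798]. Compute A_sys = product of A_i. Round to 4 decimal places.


Subsystems: [0.9503, 0.9939, 0.9669, 0.9798]
After subsystem 1 (A=0.9503): product = 0.9503
After subsystem 2 (A=0.9939): product = 0.9445
After subsystem 3 (A=0.9669): product = 0.9132
After subsystem 4 (A=0.9798): product = 0.8948
A_sys = 0.8948

0.8948


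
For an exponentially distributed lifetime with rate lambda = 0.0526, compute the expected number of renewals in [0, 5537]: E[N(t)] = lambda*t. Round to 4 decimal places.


lambda = 0.0526
t = 5537
E[N(t)] = lambda * t
E[N(t)] = 0.0526 * 5537
E[N(t)] = 291.2462

291.2462


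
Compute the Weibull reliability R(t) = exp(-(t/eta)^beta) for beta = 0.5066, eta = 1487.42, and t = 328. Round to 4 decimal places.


beta = 0.5066, eta = 1487.42, t = 328
t/eta = 328 / 1487.42 = 0.2205
(t/eta)^beta = 0.2205^0.5066 = 0.4649
R(t) = exp(-0.4649)
R(t) = 0.6282

0.6282


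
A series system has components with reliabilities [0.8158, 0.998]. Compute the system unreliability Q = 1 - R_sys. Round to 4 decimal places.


Components: [0.8158, 0.998]
After component 1: product = 0.8158
After component 2: product = 0.8142
R_sys = 0.8142
Q = 1 - 0.8142 = 0.1858

0.1858


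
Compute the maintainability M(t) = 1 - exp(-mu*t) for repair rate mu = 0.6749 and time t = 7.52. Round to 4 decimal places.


mu = 0.6749, t = 7.52
mu * t = 0.6749 * 7.52 = 5.0752
exp(-5.0752) = 0.0062
M(t) = 1 - 0.0062
M(t) = 0.9938

0.9938


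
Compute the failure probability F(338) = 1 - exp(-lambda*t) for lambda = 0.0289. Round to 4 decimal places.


lambda = 0.0289, t = 338
lambda * t = 9.7682
exp(-9.7682) = 0.0001
F(t) = 1 - 0.0001
F(t) = 0.9999

0.9999


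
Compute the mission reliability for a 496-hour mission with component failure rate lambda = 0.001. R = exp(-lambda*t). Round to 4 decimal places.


lambda = 0.001
mission_time = 496
lambda * t = 0.001 * 496 = 0.496
R = exp(-0.496)
R = 0.609

0.609


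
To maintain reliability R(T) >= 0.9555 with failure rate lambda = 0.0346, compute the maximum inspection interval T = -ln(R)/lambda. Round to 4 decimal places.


R_target = 0.9555
lambda = 0.0346
-ln(0.9555) = 0.0455
T = 0.0455 / 0.0346
T = 1.3156

1.3156


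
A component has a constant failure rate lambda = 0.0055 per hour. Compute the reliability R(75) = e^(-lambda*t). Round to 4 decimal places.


lambda = 0.0055
t = 75
lambda * t = 0.4125
R(t) = e^(-0.4125)
R(t) = 0.662

0.662


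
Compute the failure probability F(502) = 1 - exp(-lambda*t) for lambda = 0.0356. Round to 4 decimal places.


lambda = 0.0356, t = 502
lambda * t = 17.8712
exp(-17.8712) = 0.0
F(t) = 1 - 0.0
F(t) = 1.0

1.0


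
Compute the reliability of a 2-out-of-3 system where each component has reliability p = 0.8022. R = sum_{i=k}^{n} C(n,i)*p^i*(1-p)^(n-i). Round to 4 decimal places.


k = 2, n = 3, p = 0.8022
i=2: C(3,2)=3 * 0.8022^2 * 0.1978^1 = 0.3819
i=3: C(3,3)=1 * 0.8022^3 * 0.1978^0 = 0.5162
R = sum of terms = 0.8981

0.8981


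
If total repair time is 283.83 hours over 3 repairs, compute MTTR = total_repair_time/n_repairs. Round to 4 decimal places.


total_repair_time = 283.83
n_repairs = 3
MTTR = 283.83 / 3
MTTR = 94.61

94.61


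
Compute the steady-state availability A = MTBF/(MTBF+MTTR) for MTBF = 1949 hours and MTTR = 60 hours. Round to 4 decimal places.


MTBF = 1949
MTTR = 60
MTBF + MTTR = 2009
A = 1949 / 2009
A = 0.9701

0.9701


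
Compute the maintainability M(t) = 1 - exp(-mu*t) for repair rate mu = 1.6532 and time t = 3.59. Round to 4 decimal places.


mu = 1.6532, t = 3.59
mu * t = 1.6532 * 3.59 = 5.935
exp(-5.935) = 0.0026
M(t) = 1 - 0.0026
M(t) = 0.9974

0.9974


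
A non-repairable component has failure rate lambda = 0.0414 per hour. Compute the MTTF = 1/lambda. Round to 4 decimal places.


lambda = 0.0414
MTTF = 1 / 0.0414
MTTF = 24.1546

24.1546


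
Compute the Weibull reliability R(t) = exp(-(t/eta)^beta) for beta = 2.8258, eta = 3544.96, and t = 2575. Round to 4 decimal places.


beta = 2.8258, eta = 3544.96, t = 2575
t/eta = 2575 / 3544.96 = 0.7264
(t/eta)^beta = 0.7264^2.8258 = 0.4052
R(t) = exp(-0.4052)
R(t) = 0.6668

0.6668


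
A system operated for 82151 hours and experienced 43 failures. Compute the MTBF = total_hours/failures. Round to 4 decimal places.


total_hours = 82151
failures = 43
MTBF = 82151 / 43
MTBF = 1910.4884

1910.4884


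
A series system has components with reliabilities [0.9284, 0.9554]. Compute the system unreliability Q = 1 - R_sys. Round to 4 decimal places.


Components: [0.9284, 0.9554]
After component 1: product = 0.9284
After component 2: product = 0.887
R_sys = 0.887
Q = 1 - 0.887 = 0.113

0.113


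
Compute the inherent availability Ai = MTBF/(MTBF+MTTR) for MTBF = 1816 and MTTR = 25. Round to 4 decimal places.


MTBF = 1816
MTTR = 25
MTBF + MTTR = 1841
Ai = 1816 / 1841
Ai = 0.9864

0.9864


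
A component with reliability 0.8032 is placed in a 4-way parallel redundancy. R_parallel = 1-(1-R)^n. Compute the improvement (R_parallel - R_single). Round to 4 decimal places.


R_single = 0.8032, n = 4
1 - R_single = 0.1968
(1 - R_single)^n = 0.1968^4 = 0.0015
R_parallel = 1 - 0.0015 = 0.9985
Improvement = 0.9985 - 0.8032
Improvement = 0.1953

0.1953


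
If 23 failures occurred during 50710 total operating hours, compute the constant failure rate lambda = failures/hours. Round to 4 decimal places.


failures = 23
total_hours = 50710
lambda = 23 / 50710
lambda = 0.0005

0.0005


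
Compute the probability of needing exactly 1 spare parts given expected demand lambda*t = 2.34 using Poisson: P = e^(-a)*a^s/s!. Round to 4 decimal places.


a = 2.34, s = 1
e^(-a) = e^(-2.34) = 0.0963
a^s = 2.34^1 = 2.34
s! = 1
P = 0.0963 * 2.34 / 1
P = 0.2254

0.2254


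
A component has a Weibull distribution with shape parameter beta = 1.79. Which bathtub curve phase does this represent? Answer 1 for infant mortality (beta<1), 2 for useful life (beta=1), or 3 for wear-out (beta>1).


beta = 1.79
Compare beta to 1:
beta < 1 => infant mortality (phase 1)
beta = 1 => useful life (phase 2)
beta > 1 => wear-out (phase 3)
Since beta = 1.79, this is wear-out (increasing failure rate)
Phase = 3

3


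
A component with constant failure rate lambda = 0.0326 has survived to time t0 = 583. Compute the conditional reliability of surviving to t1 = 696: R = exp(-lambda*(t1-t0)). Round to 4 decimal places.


lambda = 0.0326
t0 = 583, t1 = 696
t1 - t0 = 113
lambda * (t1-t0) = 0.0326 * 113 = 3.6838
R = exp(-3.6838)
R = 0.0251

0.0251


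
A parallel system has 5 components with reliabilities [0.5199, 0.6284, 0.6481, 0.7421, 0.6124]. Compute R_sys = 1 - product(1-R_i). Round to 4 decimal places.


Components: [0.5199, 0.6284, 0.6481, 0.7421, 0.6124]
(1 - 0.5199) = 0.4801, running product = 0.4801
(1 - 0.6284) = 0.3716, running product = 0.1784
(1 - 0.6481) = 0.3519, running product = 0.0628
(1 - 0.7421) = 0.2579, running product = 0.0162
(1 - 0.6124) = 0.3876, running product = 0.0063
Product of (1-R_i) = 0.0063
R_sys = 1 - 0.0063 = 0.9937

0.9937


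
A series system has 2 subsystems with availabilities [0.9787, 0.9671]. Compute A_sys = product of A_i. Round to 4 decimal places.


Subsystems: [0.9787, 0.9671]
After subsystem 1 (A=0.9787): product = 0.9787
After subsystem 2 (A=0.9671): product = 0.9465
A_sys = 0.9465

0.9465
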